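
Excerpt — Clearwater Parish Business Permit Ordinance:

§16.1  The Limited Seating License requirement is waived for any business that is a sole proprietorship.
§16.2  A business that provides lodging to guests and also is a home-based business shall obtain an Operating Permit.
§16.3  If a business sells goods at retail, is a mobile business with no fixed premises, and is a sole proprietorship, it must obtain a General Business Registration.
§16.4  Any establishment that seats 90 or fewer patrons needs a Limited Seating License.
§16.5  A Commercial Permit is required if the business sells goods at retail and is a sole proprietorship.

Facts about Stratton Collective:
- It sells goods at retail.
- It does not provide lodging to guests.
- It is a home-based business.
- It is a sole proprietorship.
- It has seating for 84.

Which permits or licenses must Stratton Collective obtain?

§16.1 is a sole proprietorship → exempt from Limited Seating License.
§16.2 does not provide lodging to guests; is a home-based business → Operating Permit not required.
§16.3 sells goods at retail; is a home-based business (not: is a mobile business with no fixed premises); is a sole proprietorship → General Business Registration not required.
§16.4 seating 84 ≤ 90 → Limited Seating License required.
§16.5 sells goods at retail; is a sole proprietorship → Commercial Permit required.

Commercial Permit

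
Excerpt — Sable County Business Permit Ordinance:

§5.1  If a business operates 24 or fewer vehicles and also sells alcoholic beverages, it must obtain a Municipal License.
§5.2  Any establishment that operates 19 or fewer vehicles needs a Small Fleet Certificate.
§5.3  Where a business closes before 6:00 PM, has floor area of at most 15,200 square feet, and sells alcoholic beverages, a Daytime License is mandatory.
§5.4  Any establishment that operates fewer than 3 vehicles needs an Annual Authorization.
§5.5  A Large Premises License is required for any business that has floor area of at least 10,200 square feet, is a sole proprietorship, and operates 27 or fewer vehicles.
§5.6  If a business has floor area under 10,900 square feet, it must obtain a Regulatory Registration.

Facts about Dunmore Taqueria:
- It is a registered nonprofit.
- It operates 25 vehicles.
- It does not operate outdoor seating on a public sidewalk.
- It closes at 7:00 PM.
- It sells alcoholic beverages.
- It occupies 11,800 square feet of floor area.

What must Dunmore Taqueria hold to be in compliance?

§5.1 vehicles 25 > 24; sells alcoholic beverages → Municipal License not required.
§5.2 vehicles 25 > 19 → Small Fleet Certificate not required.
§5.3 closes 7:00 PM, after 6:00 PM; floor area 11,800 square feet ≤ 15,200 square feet; sells alcoholic beverages → Daytime License not required.
§5.4 vehicles 25 ≥ 3 → Annual Authorization not required.
§5.5 floor area 11,800 square feet ≥ 10,200 square feet; is a registered nonprofit (not: is a sole proprietorship); vehicles 25 ≤ 27 → Large Premises License not required.
§5.6 floor area 11,800 square feet ≥ 10,900 square feet → Regulatory Registration not required.

None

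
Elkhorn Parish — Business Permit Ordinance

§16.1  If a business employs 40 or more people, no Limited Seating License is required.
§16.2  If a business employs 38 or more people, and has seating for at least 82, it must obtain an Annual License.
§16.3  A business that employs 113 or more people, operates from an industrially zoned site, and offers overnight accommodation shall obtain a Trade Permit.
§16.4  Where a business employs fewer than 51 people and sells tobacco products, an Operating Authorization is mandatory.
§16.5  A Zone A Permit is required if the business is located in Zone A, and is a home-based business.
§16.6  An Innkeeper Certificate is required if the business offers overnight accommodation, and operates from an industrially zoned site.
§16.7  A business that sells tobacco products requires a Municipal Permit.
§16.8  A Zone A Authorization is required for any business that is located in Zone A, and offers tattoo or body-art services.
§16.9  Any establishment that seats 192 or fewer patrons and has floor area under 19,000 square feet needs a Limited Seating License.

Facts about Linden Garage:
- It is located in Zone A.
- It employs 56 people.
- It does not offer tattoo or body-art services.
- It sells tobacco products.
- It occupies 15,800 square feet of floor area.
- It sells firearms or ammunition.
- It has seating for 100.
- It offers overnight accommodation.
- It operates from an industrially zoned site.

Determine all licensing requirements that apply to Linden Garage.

§16.1 employees 56 ≥ 40 → exempt from Limited Seating License.
§16.2 employees 56 ≥ 38; seating 100 ≥ 82 → Annual License required.
§16.3 employees 56 < 113; operates from an industrially zoned site; offers overnight accommodation → Trade Permit not required.
§16.4 employees 56 ≥ 51; sells tobacco products → Operating Authorization not required.
§16.5 is located in Zone A; operates from an industrially zoned site (not: is a home-based business) → Zone A Permit not required.
§16.6 offers overnight accommodation; operates from an industrially zoned site → Innkeeper Certificate required.
§16.7 sells tobacco products → Municipal Permit required.
§16.8 is located in Zone A; does not offer tattoo or body-art services → Zone A Authorization not required.
§16.9 seating 100 ≤ 192; floor area 15,800 square feet < 19,000 square feet → Limited Seating License required.

Annual License, Innkeeper Certificate, Municipal Permit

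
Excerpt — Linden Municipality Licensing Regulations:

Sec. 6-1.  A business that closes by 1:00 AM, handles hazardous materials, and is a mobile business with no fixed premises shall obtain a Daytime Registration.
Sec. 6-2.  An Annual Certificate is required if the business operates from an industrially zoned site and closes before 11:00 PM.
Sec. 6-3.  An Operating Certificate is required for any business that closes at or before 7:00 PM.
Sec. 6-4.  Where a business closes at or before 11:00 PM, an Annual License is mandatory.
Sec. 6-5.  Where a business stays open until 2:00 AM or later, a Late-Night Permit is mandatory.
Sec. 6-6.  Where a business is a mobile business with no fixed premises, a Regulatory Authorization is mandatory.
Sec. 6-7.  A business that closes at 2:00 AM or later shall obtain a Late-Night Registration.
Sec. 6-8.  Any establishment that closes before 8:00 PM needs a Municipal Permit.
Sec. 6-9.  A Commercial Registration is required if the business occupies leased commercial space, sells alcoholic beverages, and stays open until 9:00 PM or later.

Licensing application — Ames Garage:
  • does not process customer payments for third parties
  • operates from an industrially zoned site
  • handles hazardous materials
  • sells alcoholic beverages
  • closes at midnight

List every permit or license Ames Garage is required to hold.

Sec. 6-1. closes midnight, at/before 1:00 AM; handles hazardous materials; operates from an industrially zoned site (not: is a mobile business with no fixed premises) → Daytime Registration not required.
Sec. 6-2. operates from an industrially zoned site; closes midnight, after 11:00 PM → Annual Certificate not required.
Sec. 6-3. closes midnight, after 7:00 PM → Operating Certificate not required.
Sec. 6-4. closes midnight, after 11:00 PM → Annual License not required.
Sec. 6-5. closes midnight, at/before 2:00 AM → Late-Night Permit not required.
Sec. 6-6. operates from an industrially zoned site (not: is a mobile business with no fixed premises) → Regulatory Authorization not required.
Sec. 6-7. closes midnight, at/before 2:00 AM → Late-Night Registration not required.
Sec. 6-8. closes midnight, after 8:00 PM → Municipal Permit not required.
Sec. 6-9. operates from an industrially zoned site (not: occupies leased commercial space); sells alcoholic beverages; closes midnight, after 9:00 PM → Commercial Registration not required.

None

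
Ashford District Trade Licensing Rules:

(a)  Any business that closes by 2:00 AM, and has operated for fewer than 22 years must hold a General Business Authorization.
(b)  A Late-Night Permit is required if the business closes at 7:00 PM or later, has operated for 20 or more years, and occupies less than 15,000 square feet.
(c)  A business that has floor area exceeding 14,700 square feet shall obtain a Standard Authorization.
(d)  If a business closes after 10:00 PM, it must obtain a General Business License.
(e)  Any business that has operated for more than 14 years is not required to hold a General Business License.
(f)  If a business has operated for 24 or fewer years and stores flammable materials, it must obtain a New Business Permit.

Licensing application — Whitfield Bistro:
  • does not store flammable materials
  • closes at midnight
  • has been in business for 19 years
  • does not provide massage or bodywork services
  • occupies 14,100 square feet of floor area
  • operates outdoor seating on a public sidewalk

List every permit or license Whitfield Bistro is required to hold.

(a) closes midnight, at/before 2:00 AM; years in business 19 < 22 → General Business Authorization required.
(b) closes midnight, after 7:00 PM; years in business 19 < 20; floor area 14,100 square feet < 15,000 square feet → Late-Night Permit not required.
(c) floor area 14,100 square feet ≤ 14,700 square feet → Standard Authorization not required.
(d) closes midnight, after 10:00 PM → General Business License required.
(e) years in business 19 > 14 → exempt from General Business License.
(f) years in business 19 ≤ 24; does not store flammable materials → New Business Permit not required.

General Business Authorization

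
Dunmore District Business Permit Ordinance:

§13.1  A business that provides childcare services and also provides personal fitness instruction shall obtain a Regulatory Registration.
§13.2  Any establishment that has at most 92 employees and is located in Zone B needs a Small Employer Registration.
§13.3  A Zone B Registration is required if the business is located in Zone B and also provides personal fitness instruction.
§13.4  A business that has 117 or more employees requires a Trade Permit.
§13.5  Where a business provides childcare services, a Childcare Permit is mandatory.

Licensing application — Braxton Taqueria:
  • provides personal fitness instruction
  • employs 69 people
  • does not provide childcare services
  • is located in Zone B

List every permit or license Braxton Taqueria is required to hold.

§13.1 does not provide childcare services; provides personal fitness instruction → Regulatory Registration not required.
§13.2 employees 69 ≤ 92; is located in Zone B → Small Employer Registration required.
§13.3 is located in Zone B; provides personal fitness instruction → Zone B Registration required.
§13.4 employees 69 < 117 → Trade Permit not required.
§13.5 does not provide childcare services → Childcare Permit not required.

Small Employer Registration, Zone B Registration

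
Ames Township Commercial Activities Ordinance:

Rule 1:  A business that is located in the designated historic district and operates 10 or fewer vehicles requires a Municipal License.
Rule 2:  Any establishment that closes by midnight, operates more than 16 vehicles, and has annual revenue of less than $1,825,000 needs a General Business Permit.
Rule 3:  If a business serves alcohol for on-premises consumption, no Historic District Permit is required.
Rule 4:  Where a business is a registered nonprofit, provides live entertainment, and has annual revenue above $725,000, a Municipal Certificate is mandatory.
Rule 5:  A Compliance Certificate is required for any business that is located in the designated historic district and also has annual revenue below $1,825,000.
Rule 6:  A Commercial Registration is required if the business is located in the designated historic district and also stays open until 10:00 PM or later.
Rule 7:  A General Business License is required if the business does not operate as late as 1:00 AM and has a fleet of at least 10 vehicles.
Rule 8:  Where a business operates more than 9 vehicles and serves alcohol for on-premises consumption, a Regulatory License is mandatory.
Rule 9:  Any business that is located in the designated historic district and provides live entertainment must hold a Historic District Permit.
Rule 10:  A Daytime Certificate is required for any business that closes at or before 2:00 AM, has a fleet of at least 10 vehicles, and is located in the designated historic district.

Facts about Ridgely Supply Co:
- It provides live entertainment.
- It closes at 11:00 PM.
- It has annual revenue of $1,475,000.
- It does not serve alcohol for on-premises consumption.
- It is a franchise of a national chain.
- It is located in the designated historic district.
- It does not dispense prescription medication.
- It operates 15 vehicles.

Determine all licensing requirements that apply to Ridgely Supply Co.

Commercial Registration, Compliance Certificate, Daytime Certificate, General Business License, Historic District Permit

Rule 1: is located in the designated historic district; vehicles 15 > 10 → Municipal License not required.
Rule 2: closes 11:00 PM, at/before midnight; vehicles 15 ≤ 16; revenue $1,475,000 < $1,825,000 → General Business Permit not required.
Rule 3: does not serve alcohol for on-premises consumption → Historic District Permit exemption does not apply.
Rule 4: is a franchise of a national chain (not: is a registered nonprofit); provides live entertainment; revenue $1,475,000 > $725,000 → Municipal Certificate not required.
Rule 5: is located in the designated historic district; revenue $1,475,000 < $1,825,000 → Compliance Certificate required.
Rule 6: is located in the designated historic district; closes 11:00 PM, after 10:00 PM → Commercial Registration required.
Rule 7: closes 11:00 PM, at/before 1:00 AM; vehicles 15 ≥ 10 → General Business License required.
Rule 8: vehicles 15 > 9; does not serve alcohol for on-premises consumption → Regulatory License not required.
Rule 9: is located in the designated historic district; provides live entertainment → Historic District Permit required.
Rule 10: closes 11:00 PM, at/before 2:00 AM; vehicles 15 ≥ 10; is located in the designated historic district → Daytime Certificate required.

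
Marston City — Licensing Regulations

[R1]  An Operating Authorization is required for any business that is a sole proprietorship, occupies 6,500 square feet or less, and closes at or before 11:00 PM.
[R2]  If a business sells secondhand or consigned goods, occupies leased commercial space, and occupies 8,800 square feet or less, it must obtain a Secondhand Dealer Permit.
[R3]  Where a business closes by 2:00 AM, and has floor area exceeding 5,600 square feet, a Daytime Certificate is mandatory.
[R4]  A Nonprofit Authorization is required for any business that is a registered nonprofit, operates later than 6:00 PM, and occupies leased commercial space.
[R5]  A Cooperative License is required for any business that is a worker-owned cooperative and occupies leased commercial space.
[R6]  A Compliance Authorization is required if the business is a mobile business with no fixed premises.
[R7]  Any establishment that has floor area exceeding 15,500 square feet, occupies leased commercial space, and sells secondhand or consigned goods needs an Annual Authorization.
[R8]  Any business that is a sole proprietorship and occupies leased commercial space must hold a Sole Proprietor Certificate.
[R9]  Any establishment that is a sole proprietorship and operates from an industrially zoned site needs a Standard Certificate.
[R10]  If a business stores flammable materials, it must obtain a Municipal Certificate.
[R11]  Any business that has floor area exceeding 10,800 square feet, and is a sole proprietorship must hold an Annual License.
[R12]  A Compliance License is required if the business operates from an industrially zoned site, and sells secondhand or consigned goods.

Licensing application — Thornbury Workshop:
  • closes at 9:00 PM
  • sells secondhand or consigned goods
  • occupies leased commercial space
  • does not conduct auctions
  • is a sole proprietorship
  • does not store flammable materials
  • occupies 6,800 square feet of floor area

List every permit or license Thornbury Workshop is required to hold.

[R1] is a sole proprietorship; floor area 6,800 square feet > 6,500 square feet; closes 9:00 PM, at/before 11:00 PM → Operating Authorization not required.
[R2] sells secondhand or consigned goods; occupies leased commercial space; floor area 6,800 square feet ≤ 8,800 square feet → Secondhand Dealer Permit required.
[R3] closes 9:00 PM, at/before 2:00 AM; floor area 6,800 square feet > 5,600 square feet → Daytime Certificate required.
[R4] is a sole proprietorship (not: is a registered nonprofit); closes 9:00 PM, after 6:00 PM; occupies leased commercial space → Nonprofit Authorization not required.
[R5] is a sole proprietorship (not: is a worker-owned cooperative); occupies leased commercial space → Cooperative License not required.
[R6] occupies leased commercial space (not: is a mobile business with no fixed premises) → Compliance Authorization not required.
[R7] floor area 6,800 square feet ≤ 15,500 square feet; occupies leased commercial space; sells secondhand or consigned goods → Annual Authorization not required.
[R8] is a sole proprietorship; occupies leased commercial space → Sole Proprietor Certificate required.
[R9] is a sole proprietorship; occupies leased commercial space (not: operates from an industrially zoned site) → Standard Certificate not required.
[R10] does not store flammable materials → Municipal Certificate not required.
[R11] floor area 6,800 square feet ≤ 10,800 square feet; is a sole proprietorship → Annual License not required.
[R12] occupies leased commercial space (not: operates from an industrially zoned site); sells secondhand or consigned goods → Compliance License not required.

Daytime Certificate, Secondhand Dealer Permit, Sole Proprietor Certificate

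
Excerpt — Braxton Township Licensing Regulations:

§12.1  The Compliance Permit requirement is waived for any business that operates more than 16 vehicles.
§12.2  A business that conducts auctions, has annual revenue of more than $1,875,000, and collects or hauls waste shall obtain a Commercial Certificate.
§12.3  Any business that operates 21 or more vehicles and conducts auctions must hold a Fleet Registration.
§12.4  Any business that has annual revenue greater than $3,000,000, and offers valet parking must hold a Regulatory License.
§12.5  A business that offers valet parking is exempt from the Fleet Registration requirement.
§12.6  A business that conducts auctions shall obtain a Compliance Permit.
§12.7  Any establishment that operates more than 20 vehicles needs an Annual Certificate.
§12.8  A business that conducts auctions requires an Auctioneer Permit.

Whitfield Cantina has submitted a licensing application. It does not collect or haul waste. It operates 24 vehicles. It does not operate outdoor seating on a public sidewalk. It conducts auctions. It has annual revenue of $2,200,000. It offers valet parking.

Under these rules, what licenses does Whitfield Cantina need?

Annual Certificate, Auctioneer Permit

§12.1 vehicles 24 > 16 → exempt from Compliance Permit.
§12.2 conducts auctions; revenue $2,200,000 > $1,875,000; does not collect or haul waste → Commercial Certificate not required.
§12.3 vehicles 24 ≥ 21; conducts auctions → Fleet Registration required.
§12.4 revenue $2,200,000 ≤ $3,000,000; offers valet parking → Regulatory License not required.
§12.5 offers valet parking → exempt from Fleet Registration.
§12.6 conducts auctions → Compliance Permit required.
§12.7 vehicles 24 > 20 → Annual Certificate required.
§12.8 conducts auctions → Auctioneer Permit required.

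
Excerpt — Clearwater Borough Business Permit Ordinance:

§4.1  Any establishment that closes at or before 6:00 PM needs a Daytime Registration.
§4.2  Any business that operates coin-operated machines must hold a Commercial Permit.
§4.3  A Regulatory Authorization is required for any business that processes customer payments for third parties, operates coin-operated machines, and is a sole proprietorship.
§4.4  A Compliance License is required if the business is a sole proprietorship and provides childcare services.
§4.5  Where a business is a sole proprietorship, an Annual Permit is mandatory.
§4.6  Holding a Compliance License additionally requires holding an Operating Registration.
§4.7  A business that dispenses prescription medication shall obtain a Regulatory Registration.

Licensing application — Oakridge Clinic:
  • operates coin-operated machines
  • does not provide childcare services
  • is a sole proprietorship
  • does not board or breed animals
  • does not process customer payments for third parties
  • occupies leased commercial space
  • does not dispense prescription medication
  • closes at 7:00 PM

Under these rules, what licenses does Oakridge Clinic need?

§4.1 closes 7:00 PM, after 6:00 PM → Daytime Registration not required.
§4.2 operates coin-operated machines → Commercial Permit required.
§4.3 does not process customer payments for third parties; operates coin-operated machines; is a sole proprietorship → Regulatory Authorization not required.
§4.4 is a sole proprietorship; does not provide childcare services → Compliance License not required.
§4.5 is a sole proprietorship → Annual Permit required.
§4.6 Compliance License is not required → no effect.
§4.7 does not dispense prescription medication → Regulatory Registration not required.

Annual Permit, Commercial Permit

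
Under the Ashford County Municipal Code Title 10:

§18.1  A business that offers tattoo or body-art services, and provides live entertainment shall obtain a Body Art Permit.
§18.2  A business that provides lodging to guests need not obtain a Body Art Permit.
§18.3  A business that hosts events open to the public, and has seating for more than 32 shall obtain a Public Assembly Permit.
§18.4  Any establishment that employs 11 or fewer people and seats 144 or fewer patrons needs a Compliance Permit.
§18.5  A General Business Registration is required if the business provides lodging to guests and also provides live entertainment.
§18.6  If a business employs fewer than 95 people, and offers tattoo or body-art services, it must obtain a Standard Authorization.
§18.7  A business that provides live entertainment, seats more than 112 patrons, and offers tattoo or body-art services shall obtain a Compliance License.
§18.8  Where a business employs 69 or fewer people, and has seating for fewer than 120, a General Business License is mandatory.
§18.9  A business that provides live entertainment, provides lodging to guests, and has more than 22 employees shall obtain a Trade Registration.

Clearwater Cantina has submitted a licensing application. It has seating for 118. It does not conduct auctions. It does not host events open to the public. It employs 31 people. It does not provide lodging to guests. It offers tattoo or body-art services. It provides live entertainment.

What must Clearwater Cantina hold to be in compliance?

§18.1 offers tattoo or body-art services; provides live entertainment → Body Art Permit required.
§18.2 does not provide lodging to guests → Body Art Permit exemption does not apply.
§18.3 does not host events open to the public; seating 118 > 32 → Public Assembly Permit not required.
§18.4 employees 31 > 11; seating 118 ≤ 144 → Compliance Permit not required.
§18.5 does not provide lodging to guests; provides live entertainment → General Business Registration not required.
§18.6 employees 31 < 95; offers tattoo or body-art services → Standard Authorization required.
§18.7 provides live entertainment; seating 118 > 112; offers tattoo or body-art services → Compliance License required.
§18.8 employees 31 ≤ 69; seating 118 < 120 → General Business License required.
§18.9 provides live entertainment; does not provide lodging to guests; employees 31 > 22 → Trade Registration not required.

Body Art Permit, Compliance License, General Business License, Standard Authorization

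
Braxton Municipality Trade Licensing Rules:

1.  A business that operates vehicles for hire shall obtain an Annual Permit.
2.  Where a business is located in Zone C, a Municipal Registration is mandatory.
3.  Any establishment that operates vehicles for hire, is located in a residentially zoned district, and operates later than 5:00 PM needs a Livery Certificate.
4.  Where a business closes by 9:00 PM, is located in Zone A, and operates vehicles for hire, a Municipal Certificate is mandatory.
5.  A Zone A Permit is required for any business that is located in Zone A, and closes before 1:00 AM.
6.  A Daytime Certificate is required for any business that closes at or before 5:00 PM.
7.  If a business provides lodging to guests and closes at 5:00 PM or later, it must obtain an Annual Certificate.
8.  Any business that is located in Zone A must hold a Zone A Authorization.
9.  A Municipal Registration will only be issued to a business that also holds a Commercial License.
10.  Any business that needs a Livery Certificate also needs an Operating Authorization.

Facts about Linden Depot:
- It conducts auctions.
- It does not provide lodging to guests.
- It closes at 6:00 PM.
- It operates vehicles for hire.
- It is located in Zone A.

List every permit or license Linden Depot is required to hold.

1. operates vehicles for hire → Annual Permit required.
2. is located in Zone A (not: is located in Zone C) → Municipal Registration not required.
3. operates vehicles for hire; is located in Zone A (not: is located in a residentially zoned district); closes 6:00 PM, after 5:00 PM → Livery Certificate not required.
4. closes 6:00 PM, at/before 9:00 PM; is located in Zone A; operates vehicles for hire → Municipal Certificate required.
5. is located in Zone A; closes 6:00 PM, at/before 1:00 AM → Zone A Permit required.
6. closes 6:00 PM, after 5:00 PM → Daytime Certificate not required.
7. does not provide lodging to guests; closes 6:00 PM, after 5:00 PM → Annual Certificate not required.
8. is located in Zone A → Zone A Authorization required.
9. Municipal Registration is not required → no effect.
10. Livery Certificate is not required → no effect.

Annual Permit, Municipal Certificate, Zone A Authorization, Zone A Permit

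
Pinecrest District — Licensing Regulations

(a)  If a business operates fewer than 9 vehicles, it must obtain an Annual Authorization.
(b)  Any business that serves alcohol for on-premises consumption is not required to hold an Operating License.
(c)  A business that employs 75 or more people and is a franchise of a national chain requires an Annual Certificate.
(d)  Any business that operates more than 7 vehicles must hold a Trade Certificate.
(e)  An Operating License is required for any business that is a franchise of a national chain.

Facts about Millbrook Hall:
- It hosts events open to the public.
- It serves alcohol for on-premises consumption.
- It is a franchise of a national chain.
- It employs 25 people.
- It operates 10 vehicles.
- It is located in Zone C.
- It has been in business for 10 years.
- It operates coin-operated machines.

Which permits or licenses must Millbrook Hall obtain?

(a) vehicles 10 ≥ 9 → Annual Authorization not required.
(b) serves alcohol for on-premises consumption → exempt from Operating License.
(c) employees 25 < 75; is a franchise of a national chain → Annual Certificate not required.
(d) vehicles 10 > 7 → Trade Certificate required.
(e) is a franchise of a national chain → Operating License required.

Trade Certificate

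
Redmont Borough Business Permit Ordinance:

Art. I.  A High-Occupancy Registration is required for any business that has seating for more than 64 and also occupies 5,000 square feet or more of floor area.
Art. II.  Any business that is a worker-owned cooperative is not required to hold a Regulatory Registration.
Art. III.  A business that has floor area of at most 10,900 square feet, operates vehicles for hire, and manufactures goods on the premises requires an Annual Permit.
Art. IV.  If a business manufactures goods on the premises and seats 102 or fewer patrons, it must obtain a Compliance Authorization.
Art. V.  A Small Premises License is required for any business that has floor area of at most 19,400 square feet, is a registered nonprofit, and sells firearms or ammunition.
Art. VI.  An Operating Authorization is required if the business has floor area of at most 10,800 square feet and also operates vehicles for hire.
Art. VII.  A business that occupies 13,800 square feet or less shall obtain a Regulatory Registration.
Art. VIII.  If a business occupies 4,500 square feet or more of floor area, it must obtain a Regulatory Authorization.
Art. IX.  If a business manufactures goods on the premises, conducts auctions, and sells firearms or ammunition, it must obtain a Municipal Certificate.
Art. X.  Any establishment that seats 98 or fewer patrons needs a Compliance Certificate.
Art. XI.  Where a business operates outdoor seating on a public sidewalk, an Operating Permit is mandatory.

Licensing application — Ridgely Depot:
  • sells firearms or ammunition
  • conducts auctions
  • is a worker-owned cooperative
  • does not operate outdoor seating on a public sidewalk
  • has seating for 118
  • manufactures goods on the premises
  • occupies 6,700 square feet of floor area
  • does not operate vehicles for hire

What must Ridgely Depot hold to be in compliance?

High-Occupancy Registration, Municipal Certificate, Regulatory Authorization

Art. I. seating 118 > 64; floor area 6,700 square feet ≥ 5,000 square feet → High-Occupancy Registration required.
Art. II. is a worker-owned cooperative → exempt from Regulatory Registration.
Art. III. floor area 6,700 square feet ≤ 10,900 square feet; does not operate vehicles for hire; manufactures goods on the premises → Annual Permit not required.
Art. IV. manufactures goods on the premises; seating 118 > 102 → Compliance Authorization not required.
Art. V. floor area 6,700 square feet ≤ 19,400 square feet; is a worker-owned cooperative (not: is a registered nonprofit); sells firearms or ammunition → Small Premises License not required.
Art. VI. floor area 6,700 square feet ≤ 10,800 square feet; does not operate vehicles for hire → Operating Authorization not required.
Art. VII. floor area 6,700 square feet ≤ 13,800 square feet → Regulatory Registration required.
Art. VIII. floor area 6,700 square feet ≥ 4,500 square feet → Regulatory Authorization required.
Art. IX. manufactures goods on the premises; conducts auctions; sells firearms or ammunition → Municipal Certificate required.
Art. X. seating 118 > 98 → Compliance Certificate not required.
Art. XI. does not operate outdoor seating on a public sidewalk → Operating Permit not required.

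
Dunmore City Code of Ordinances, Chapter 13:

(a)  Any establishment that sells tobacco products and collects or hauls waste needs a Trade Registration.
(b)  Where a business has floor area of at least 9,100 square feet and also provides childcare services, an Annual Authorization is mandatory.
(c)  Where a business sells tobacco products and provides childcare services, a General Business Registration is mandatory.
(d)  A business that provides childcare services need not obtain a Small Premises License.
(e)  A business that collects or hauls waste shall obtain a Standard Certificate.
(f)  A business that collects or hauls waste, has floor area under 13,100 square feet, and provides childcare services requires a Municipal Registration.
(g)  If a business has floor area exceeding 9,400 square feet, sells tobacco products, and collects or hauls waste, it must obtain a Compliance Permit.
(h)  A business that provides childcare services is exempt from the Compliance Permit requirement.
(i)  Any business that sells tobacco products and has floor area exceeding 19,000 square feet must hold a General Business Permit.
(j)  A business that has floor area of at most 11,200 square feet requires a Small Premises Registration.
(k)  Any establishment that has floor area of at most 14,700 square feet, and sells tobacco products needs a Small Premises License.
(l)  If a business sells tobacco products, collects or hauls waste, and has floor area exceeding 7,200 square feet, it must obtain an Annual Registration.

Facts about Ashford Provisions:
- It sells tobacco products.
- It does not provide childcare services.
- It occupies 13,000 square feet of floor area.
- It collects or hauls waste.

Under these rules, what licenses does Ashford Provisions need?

(a) sells tobacco products; collects or hauls waste → Trade Registration required.
(b) floor area 13,000 square feet ≥ 9,100 square feet; does not provide childcare services → Annual Authorization not required.
(c) sells tobacco products; does not provide childcare services → General Business Registration not required.
(d) does not provide childcare services → Small Premises License exemption does not apply.
(e) collects or hauls waste → Standard Certificate required.
(f) collects or hauls waste; floor area 13,000 square feet < 13,100 square feet; does not provide childcare services → Municipal Registration not required.
(g) floor area 13,000 square feet > 9,400 square feet; sells tobacco products; collects or hauls waste → Compliance Permit required.
(h) does not provide childcare services → Compliance Permit exemption does not apply.
(i) sells tobacco products; floor area 13,000 square feet ≤ 19,000 square feet → General Business Permit not required.
(j) floor area 13,000 square feet > 11,200 square feet → Small Premises Registration not required.
(k) floor area 13,000 square feet ≤ 14,700 square feet; sells tobacco products → Small Premises License required.
(l) sells tobacco products; collects or hauls waste; floor area 13,000 square feet > 7,200 square feet → Annual Registration required.

Annual Registration, Compliance Permit, Small Premises License, Standard Certificate, Trade Registration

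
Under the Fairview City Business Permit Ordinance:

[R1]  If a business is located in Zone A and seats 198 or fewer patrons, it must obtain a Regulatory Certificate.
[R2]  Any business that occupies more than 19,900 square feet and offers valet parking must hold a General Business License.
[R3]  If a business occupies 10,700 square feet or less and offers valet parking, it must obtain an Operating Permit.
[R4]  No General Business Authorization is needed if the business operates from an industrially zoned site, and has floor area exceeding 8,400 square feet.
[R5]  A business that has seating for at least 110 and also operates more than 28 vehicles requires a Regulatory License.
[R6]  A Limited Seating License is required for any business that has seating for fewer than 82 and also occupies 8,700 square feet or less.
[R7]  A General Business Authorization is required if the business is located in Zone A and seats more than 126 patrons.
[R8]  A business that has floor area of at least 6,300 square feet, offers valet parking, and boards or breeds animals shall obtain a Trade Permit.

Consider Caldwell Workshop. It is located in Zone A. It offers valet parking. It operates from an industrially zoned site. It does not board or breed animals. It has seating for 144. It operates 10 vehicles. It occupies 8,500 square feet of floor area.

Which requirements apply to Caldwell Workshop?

Operating Permit, Regulatory Certificate

[R1] is located in Zone A; seating 144 ≤ 198 → Regulatory Certificate required.
[R2] floor area 8,500 square feet ≤ 19,900 square feet; offers valet parking → General Business License not required.
[R3] floor area 8,500 square feet ≤ 10,700 square feet; offers valet parking → Operating Permit required.
[R4] operates from an industrially zoned site; floor area 8,500 square feet > 8,400 square feet → exempt from General Business Authorization.
[R5] seating 144 ≥ 110; vehicles 10 ≤ 28 → Regulatory License not required.
[R6] seating 144 ≥ 82; floor area 8,500 square feet ≤ 8,700 square feet → Limited Seating License not required.
[R7] is located in Zone A; seating 144 > 126 → General Business Authorization required.
[R8] floor area 8,500 square feet ≥ 6,300 square feet; offers valet parking; does not board or breed animals → Trade Permit not required.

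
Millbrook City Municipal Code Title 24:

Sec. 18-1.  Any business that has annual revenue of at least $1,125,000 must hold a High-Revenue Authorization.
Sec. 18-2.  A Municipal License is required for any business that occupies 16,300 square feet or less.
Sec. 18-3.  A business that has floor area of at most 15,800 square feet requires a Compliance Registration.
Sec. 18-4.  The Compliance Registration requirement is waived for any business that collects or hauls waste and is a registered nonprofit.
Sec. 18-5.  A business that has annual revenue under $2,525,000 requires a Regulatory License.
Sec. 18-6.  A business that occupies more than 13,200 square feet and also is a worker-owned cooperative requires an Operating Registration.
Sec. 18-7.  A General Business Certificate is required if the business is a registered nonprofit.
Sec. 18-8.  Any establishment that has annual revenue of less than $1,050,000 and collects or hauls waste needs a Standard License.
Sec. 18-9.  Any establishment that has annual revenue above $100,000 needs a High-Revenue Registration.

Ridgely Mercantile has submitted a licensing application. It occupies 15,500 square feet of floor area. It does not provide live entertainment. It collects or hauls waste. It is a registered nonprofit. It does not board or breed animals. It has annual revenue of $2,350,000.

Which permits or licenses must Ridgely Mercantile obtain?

General Business Certificate, High-Revenue Authorization, High-Revenue Registration, Municipal License, Regulatory License

Sec. 18-1. revenue $2,350,000 ≥ $1,125,000 → High-Revenue Authorization required.
Sec. 18-2. floor area 15,500 square feet ≤ 16,300 square feet → Municipal License required.
Sec. 18-3. floor area 15,500 square feet ≤ 15,800 square feet → Compliance Registration required.
Sec. 18-4. collects or hauls waste; is a registered nonprofit → exempt from Compliance Registration.
Sec. 18-5. revenue $2,350,000 < $2,525,000 → Regulatory License required.
Sec. 18-6. floor area 15,500 square feet > 13,200 square feet; is a registered nonprofit (not: is a worker-owned cooperative) → Operating Registration not required.
Sec. 18-7. is a registered nonprofit → General Business Certificate required.
Sec. 18-8. revenue $2,350,000 ≥ $1,050,000; collects or hauls waste → Standard License not required.
Sec. 18-9. revenue $2,350,000 > $100,000 → High-Revenue Registration required.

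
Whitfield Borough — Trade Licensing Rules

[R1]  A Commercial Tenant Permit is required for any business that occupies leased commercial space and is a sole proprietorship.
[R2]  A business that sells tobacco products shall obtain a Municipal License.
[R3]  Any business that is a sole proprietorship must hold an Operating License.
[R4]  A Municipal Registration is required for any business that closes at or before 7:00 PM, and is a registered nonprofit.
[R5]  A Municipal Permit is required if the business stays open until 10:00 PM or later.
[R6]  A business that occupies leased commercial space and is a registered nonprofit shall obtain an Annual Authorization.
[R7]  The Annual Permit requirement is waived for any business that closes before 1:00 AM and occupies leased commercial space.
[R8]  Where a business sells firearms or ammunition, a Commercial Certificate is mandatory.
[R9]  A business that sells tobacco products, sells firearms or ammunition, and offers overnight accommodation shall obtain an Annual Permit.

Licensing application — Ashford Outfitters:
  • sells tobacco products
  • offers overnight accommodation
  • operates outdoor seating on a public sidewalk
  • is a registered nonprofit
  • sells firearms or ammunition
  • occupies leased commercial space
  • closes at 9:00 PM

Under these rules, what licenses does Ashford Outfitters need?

[R1] occupies leased commercial space; is a registered nonprofit (not: is a sole proprietorship) → Commercial Tenant Permit not required.
[R2] sells tobacco products → Municipal License required.
[R3] is a registered nonprofit (not: is a sole proprietorship) → Operating License not required.
[R4] closes 9:00 PM, after 7:00 PM; is a registered nonprofit → Municipal Registration not required.
[R5] closes 9:00 PM, at/before 10:00 PM → Municipal Permit not required.
[R6] occupies leased commercial space; is a registered nonprofit → Annual Authorization required.
[R7] closes 9:00 PM, at/before 1:00 AM; occupies leased commercial space → exempt from Annual Permit.
[R8] sells firearms or ammunition → Commercial Certificate required.
[R9] sells tobacco products; sells firearms or ammunition; offers overnight accommodation → Annual Permit required.

Annual Authorization, Commercial Certificate, Municipal License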